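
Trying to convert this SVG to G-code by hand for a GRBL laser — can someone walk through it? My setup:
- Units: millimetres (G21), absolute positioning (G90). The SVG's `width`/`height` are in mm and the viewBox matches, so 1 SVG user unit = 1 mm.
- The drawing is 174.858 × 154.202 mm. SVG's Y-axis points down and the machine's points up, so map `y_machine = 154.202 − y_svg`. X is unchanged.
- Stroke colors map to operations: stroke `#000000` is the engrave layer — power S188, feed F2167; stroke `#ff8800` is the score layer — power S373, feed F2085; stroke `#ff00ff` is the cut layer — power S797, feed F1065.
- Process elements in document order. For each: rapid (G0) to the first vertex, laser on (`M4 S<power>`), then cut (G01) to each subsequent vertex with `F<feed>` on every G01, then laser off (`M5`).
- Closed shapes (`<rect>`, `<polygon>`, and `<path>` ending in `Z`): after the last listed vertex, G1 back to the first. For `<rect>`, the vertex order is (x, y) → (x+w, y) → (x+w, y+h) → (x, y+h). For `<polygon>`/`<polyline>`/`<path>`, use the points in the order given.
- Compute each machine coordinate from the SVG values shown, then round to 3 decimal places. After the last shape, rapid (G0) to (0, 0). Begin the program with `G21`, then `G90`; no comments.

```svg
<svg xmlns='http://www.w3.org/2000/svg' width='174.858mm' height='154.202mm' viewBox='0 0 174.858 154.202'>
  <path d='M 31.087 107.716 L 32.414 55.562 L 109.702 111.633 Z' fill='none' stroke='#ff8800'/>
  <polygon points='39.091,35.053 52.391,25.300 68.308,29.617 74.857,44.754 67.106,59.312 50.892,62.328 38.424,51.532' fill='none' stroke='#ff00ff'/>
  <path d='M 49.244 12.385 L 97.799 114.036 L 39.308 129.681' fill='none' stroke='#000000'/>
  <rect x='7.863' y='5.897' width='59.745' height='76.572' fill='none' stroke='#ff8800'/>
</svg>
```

G21
G90
G0 X31.087 Y46.486
M4 S373
G01 X32.414 Y98.640 F2085
G01 X109.702 Y42.569 F2085
G01 X31.087 Y46.486 F2085
M5
G0 X39.091 Y119.149
M4 S797
G01 X52.391 Y128.902 F1065
G01 X68.308 Y124.585 F1065
G01 X74.857 Y109.448 F1065
G01 X67.106 Y94.890 F1065
G01 X50.892 Y91.874 F1065
G01 X38.424 Y102.670 F1065
G01 X39.091 Y119.149 F1065
M5
G0 X49.244 Y141.817
M4 S188
G01 X97.799 Y40.166 F2167
G01 X39.308 Y24.521 F2167
M5
G0 X7.863 Y148.305
M4 S373
G01 X67.608 Y148.305 F2085
G01 X67.608 Y71.733 F2085
G01 X7.863 Y71.733 F2085
G01 X7.863 Y148.305 F2085
M5
G0 X0.000 Y0.000

1 u = 1 mm; y_m = 154.202 − y.

[1] `<path>` closed polygon, #ff8800→score S373 F2085: (31.087,46.486) → (32.414,98.640) → (109.702,42.569) → (31.087,46.486) (closed)

[2] `<polygon>` regular polygon, #ff00ff→cut S797 F1065: (39.091,119.149) → (52.391,128.902) → (68.308,124.585) → (74.857,109.448) → (67.106,94.890) → (50.892,91.874) → (38.424,102.670) → (39.091,119.149) (closed)

[3] `<path>` open polyline, #000000→engrave S188 F2167: (49.244,141.817) → (97.799,40.166) → (39.308,24.521)

[4] `<rect>` rectangle, #ff8800→score S373 F2085: (7.863,148.305) → (67.608,148.305) → (67.608,71.733) → (7.863,71.733) → (7.863,148.305) (closed)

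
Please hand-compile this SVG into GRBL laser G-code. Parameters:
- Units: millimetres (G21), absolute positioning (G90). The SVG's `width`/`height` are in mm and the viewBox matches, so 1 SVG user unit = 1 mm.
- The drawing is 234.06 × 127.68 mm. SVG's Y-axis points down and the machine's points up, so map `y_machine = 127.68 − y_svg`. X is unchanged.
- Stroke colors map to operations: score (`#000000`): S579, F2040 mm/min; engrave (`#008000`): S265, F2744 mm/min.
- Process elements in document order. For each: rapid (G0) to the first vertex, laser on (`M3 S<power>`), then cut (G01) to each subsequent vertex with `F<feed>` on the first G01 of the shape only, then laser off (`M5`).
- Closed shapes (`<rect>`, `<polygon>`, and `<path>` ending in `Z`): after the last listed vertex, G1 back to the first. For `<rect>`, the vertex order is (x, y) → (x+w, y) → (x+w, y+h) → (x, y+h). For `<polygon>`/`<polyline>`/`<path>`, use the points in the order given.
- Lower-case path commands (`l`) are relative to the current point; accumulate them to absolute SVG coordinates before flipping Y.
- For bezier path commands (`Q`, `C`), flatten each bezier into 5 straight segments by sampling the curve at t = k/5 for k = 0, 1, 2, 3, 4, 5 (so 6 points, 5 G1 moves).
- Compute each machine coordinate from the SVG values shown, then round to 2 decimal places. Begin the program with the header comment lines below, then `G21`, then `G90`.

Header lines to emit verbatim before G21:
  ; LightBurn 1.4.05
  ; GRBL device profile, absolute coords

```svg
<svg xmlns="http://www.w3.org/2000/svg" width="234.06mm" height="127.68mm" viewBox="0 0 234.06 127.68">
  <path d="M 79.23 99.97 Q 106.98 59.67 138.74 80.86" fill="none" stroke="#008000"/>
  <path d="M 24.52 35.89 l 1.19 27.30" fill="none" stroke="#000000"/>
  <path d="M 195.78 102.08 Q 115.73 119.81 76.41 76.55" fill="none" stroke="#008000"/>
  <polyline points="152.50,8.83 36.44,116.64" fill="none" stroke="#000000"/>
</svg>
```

; LightBurn 1.4.05
; GRBL device profile, absolute coords
G21
G90
G0 X79.23 Y27.71
M3 S265
G01 X90.49 Y41.37 F2744
G01 X102.07 Y50.11
G01 X113.97 Y53.93
G01 X126.20 Y52.84
G01 X138.74 Y46.82
M5
G0 X24.52 Y91.79
M3 S579
G01 X25.71 Y64.49 F2040
M5
G0 X195.78 Y25.60
M3 S265
G01 X165.39 Y20.95 F2744
G01 X138.26 Y21.17
G01 X114.38 Y26.28
G01 X93.77 Y36.27
G01 X76.41 Y51.13
M5
G0 X152.50 Y118.85
M3 S579
G01 X36.44 Y11.04 F2040
M5

1 u = 1 mm; y_m = 127.68 − y.

[1] `<path>` quadratic bezier, #008000→engrave S265 F2744: (79.23,27.71) → (90.49,41.37) → (102.07,50.11) → (113.97,53.93) → (126.20,52.84) → (138.74,46.82)

[2] `<path>` line segment, #000000→score S579 F2040: (24.52,91.79) → (25.71,64.49)

[3] `<path>` quadratic bezier, #008000→engrave S265 F2744: (195.78,25.60) → (165.39,20.95) → (138.26,21.17) → (114.38,26.28) → (93.77,36.27) → (76.41,51.13)

[4] `<polyline>` line segment, #000000→score S579 F2040: (152.50,118.85) → (36.44,11.04)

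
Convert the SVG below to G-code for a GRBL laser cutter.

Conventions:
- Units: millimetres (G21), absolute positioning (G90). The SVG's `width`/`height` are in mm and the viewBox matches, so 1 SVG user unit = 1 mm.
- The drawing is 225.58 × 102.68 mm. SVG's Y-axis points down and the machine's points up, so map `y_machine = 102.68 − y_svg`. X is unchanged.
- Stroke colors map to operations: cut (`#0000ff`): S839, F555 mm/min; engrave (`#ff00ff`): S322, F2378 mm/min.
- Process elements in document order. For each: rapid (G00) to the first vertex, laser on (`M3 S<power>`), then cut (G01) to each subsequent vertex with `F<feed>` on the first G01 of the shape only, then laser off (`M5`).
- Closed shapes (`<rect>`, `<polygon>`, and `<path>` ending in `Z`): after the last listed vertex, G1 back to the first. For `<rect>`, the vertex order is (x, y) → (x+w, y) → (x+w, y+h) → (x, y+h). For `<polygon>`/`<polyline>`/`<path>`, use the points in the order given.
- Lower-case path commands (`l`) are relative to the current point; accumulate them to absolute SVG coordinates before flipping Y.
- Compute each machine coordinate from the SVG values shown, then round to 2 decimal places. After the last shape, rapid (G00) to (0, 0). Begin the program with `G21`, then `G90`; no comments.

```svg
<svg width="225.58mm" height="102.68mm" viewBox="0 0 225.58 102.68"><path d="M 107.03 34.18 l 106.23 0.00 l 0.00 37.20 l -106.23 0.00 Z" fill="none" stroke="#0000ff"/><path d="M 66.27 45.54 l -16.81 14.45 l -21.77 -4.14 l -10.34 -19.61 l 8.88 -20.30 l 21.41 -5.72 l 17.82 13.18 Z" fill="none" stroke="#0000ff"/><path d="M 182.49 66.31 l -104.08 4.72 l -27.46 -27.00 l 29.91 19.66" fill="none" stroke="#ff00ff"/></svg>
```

Since the viewBox matches the mm dimensions, user units are millimetres directly. The only transform is the Y-flip y_m = 102.68 − y_svg.

Shape 1 is a rectangle drawn with `<path>`. Its stroke #0000ff means cut at S839, F555. After flipping Y the toolpath is (107.03,68.50) → (213.26,68.50) → (213.26,31.30) → (107.03,31.30) → (107.03,68.50), returning to the start.

Shape 2 is a regular polygon drawn with `<path>`. Its stroke #0000ff means cut at S839, F555. After flipping Y the toolpath is (66.27,57.14) → (49.46,42.69) → (27.69,46.83) → (17.35,66.44) → (26.23,86.74) → (47.64,92.46) → (65.46,79.28) → (66.27,57.14), returning to the start.

Shape 3 is a open polyline drawn with `<path>`. Its stroke #ff00ff means engrave at S322, F2378. After flipping Y the toolpath is (182.49,36.37) → (78.41,31.65) → (50.95,58.65) → (80.86,38.99).

G21
G90
G00 X107.03 Y68.50
M3 S839
G01 X213.26 Y68.50 F555
G01 X213.26 Y31.30
G01 X107.03 Y31.30
G01 X107.03 Y68.50
M5
G00 X66.27 Y57.14
M3 S839
G01 X49.46 Y42.69 F555
G01 X27.69 Y46.83
G01 X17.35 Y66.44
G01 X26.23 Y86.74
G01 X47.64 Y92.46
G01 X65.46 Y79.28
G01 X66.27 Y57.14
M5
G00 X182.49 Y36.37
M3 S322
G01 X78.41 Y31.65 F2378
G01 X50.95 Y58.65
G01 X80.86 Y38.99
M5
G00 X0.00 Y0.00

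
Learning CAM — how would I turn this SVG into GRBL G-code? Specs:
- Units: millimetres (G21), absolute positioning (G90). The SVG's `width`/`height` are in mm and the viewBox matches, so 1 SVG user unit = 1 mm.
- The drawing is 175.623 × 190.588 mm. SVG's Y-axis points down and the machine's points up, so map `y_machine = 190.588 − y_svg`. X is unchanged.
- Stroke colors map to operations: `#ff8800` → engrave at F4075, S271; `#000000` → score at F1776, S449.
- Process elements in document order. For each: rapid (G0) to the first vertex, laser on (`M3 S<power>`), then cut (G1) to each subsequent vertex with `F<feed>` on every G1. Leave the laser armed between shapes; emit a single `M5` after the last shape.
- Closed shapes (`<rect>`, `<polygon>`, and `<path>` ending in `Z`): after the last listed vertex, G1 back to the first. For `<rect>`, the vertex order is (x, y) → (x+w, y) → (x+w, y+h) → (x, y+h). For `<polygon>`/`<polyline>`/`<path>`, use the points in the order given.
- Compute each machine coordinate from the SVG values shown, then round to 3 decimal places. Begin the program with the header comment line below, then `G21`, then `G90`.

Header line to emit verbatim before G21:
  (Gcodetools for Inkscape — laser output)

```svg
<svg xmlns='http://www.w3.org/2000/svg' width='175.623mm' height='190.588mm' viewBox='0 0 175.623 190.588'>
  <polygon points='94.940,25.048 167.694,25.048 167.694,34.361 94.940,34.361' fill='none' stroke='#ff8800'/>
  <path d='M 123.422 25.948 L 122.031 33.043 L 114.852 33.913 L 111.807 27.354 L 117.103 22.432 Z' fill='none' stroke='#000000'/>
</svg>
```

1 u = 1 mm; y_m = 190.588 − y.

[1] `<polygon>` rectangle, #ff8800→engrave S271 F4075: (94.940,165.540) → (167.694,165.540) → (167.694,156.227) → (94.940,156.227) → (94.940,165.540) (closed)

[2] `<path>` regular polygon, #000000→score S449 F1776: (123.422,164.640) → (122.031,157.545) → (114.852,156.675) → (111.807,163.234) → (117.103,168.156) → (123.422,164.640) (closed)

(Gcodetools for Inkscape — laser output)
G21
G90
G0 X94.940 Y165.540
M3 S271
G1 X167.694 Y165.540 F4075
G1 X167.694 Y156.227 F4075
G1 X94.940 Y156.227 F4075
G1 X94.940 Y165.540 F4075
G0 X123.422 Y164.640
M3 S449
G1 X122.031 Y157.545 F1776
G1 X114.852 Y156.675 F1776
G1 X111.807 Y163.234 F1776
G1 X117.103 Y168.156 F1776
G1 X123.422 Y164.640 F1776
M5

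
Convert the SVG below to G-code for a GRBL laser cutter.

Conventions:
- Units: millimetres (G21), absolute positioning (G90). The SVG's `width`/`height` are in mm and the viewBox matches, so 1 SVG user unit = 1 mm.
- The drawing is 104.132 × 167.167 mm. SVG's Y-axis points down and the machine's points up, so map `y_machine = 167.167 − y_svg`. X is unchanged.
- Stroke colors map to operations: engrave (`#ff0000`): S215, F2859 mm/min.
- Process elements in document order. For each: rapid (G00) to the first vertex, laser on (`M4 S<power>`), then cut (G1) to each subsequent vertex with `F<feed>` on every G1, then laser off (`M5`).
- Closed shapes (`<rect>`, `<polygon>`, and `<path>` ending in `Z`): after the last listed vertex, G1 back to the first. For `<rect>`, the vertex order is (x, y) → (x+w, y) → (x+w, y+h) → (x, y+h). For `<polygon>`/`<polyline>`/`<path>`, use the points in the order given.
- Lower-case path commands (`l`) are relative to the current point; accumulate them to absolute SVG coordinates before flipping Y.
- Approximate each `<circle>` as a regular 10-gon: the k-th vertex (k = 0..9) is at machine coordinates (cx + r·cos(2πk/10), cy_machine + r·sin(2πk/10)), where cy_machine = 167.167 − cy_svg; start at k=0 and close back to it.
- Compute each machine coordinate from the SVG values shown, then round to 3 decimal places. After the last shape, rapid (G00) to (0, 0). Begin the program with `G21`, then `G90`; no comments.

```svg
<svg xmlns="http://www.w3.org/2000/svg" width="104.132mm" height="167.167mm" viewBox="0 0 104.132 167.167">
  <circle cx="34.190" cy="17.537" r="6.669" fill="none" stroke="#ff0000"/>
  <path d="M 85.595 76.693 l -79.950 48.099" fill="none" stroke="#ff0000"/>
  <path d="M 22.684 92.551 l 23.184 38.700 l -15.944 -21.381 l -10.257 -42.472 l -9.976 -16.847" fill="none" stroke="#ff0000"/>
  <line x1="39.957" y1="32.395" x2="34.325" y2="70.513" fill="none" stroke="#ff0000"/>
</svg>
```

G21
G90
G00 X40.859 Y149.630
M4 S215
G1 X39.585 Y153.550 F2859
G1 X36.251 Y155.973 F2859
G1 X32.129 Y155.973 F2859
G1 X28.795 Y153.550 F2859
G1 X27.521 Y149.630 F2859
G1 X28.795 Y145.710 F2859
G1 X32.129 Y143.287 F2859
G1 X36.251 Y143.287 F2859
G1 X39.585 Y145.710 F2859
G1 X40.859 Y149.630 F2859
M5
G00 X85.595 Y90.474
M4 S215
G1 X5.645 Y42.375 F2859
M5
G00 X22.684 Y74.616
M4 S215
G1 X45.868 Y35.916 F2859
G1 X29.924 Y57.297 F2859
G1 X19.667 Y99.769 F2859
G1 X9.691 Y116.616 F2859
M5
G00 X39.957 Y134.772
M4 S215
G1 X34.325 Y96.654 F2859
M5
G00 X0.000 Y0.000

1 u = 1 mm; y_m = 167.167 − y.

[1] `<circle>` circle, #ff0000→engrave S215 F2859: (40.859,149.630) → (39.585,153.550) → (36.251,155.973) → (32.129,155.973) → (28.795,153.550) → (27.521,149.630) → (28.795,145.710) → (32.129,143.287) → (36.251,143.287) → (39.585,145.710) → (40.859,149.630) (closed)

[2] `<path>` line segment, #ff0000→engrave S215 F2859: (85.595,90.474) → (5.645,42.375)

[3] `<path>` open polyline, #ff0000→engrave S215 F2859: (22.684,74.616) → (45.868,35.916) → (29.924,57.297) → (19.667,99.769) → (9.691,116.616)

[4] `<line>` line segment, #ff0000→engrave S215 F2859: (39.957,134.772) → (34.325,96.654)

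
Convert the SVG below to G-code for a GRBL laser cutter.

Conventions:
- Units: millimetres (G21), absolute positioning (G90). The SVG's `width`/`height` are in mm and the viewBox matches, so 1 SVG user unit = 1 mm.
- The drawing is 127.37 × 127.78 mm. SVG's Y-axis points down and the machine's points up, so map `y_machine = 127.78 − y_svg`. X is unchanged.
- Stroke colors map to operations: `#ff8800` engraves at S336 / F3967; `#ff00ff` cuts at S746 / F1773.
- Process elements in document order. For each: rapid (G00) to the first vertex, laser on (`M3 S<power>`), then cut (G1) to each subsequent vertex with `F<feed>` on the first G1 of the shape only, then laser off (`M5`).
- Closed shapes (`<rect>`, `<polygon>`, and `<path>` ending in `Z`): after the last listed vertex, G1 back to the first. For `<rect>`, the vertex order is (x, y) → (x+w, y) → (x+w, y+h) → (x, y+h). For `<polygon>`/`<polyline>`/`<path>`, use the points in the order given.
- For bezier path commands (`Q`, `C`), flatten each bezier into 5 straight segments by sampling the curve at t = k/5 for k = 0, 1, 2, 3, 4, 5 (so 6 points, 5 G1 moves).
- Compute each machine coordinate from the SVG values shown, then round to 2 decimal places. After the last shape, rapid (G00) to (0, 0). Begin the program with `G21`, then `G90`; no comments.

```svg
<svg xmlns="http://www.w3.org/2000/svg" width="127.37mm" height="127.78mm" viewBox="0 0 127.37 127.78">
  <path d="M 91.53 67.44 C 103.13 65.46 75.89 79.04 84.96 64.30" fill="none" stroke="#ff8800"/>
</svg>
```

viewBox `0 0 127.37 127.78` with mm width/height → 1 unit = 1 mm. Flip: y_m = 127.78 − y_svg.

**Shape 1** — `<path>` cubic bezier, stroke `#ff8800` → engrave (S336, F3967). Control points (SVG): P0=(91.53,67.44), P1=(103.13,65.46), P2=(75.89,79.04), P3=(84.96,64.30); sampled at t=k/5. Machine vertices: (91.53,60.34) → (94.43,60.01) → (91.62,58.06) → (86.70,56.58) → (83.27,57.68) → (84.96,63.48). Open path.

G21
G90
G00 X91.53 Y60.34
M3 S336
G1 X94.43 Y60.01 F3967
G1 X91.62 Y58.06
G1 X86.70 Y56.58
G1 X83.27 Y57.68
G1 X84.96 Y63.48
M5
G00 X0.00 Y0.00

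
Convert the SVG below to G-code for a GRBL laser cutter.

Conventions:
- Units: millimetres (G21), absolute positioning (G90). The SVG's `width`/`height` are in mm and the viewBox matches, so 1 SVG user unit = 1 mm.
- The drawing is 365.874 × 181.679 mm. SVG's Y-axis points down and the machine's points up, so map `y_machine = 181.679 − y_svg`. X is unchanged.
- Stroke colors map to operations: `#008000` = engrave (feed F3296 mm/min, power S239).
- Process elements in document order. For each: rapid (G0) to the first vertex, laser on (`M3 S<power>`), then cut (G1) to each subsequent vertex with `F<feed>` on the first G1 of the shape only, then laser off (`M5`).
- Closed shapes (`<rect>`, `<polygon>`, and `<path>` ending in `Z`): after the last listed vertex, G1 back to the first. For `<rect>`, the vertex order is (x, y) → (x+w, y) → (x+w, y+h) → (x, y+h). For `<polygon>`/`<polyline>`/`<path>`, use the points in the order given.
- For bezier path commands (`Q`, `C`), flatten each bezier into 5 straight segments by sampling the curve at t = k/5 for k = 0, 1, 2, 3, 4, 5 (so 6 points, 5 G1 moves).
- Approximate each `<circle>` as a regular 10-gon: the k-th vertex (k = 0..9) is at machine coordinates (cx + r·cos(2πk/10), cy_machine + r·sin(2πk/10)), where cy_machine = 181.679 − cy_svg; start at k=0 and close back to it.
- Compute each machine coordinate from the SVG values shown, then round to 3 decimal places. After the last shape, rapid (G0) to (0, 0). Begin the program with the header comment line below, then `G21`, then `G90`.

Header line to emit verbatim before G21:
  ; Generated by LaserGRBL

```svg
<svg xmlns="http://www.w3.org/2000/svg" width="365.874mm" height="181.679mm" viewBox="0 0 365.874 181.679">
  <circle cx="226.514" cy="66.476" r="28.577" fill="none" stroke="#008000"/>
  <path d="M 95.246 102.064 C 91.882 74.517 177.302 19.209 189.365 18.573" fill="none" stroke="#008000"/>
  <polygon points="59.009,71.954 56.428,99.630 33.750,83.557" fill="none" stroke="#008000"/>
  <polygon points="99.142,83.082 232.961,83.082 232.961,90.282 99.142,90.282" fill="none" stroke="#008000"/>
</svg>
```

viewBox `0 0 365.874 181.679` with mm width/height → 1 unit = 1 mm. Flip: y_m = 181.679 − y_svg.

**Shape 1** — `<circle>` circle, stroke `#008000` → engrave (S239, F3296). Machine vertices: (255.091,115.203) → (249.633,132.000) → (235.345,142.381) → (217.683,142.381) → (203.395,132.000) → (197.937,115.203) → (203.395,98.406) → (217.683,88.025) → (235.345,88.025) → (249.633,98.406) → (255.091,115.203). Closed: final G1 returns to the first vertex.

**Shape 2** — `<path>` cubic bezier, stroke `#008000` → engrave (S239, F3296). Control points (SVG): P0=(95.246,102.064), P1=(91.882,74.517), P2=(177.302,19.209), P3=(189.365,18.573); sampled at t=k/5. Machine vertices: (95.246,79.615) → (102.585,98.815) → (123.448,120.721) → (150.055,141.376) → (174.621,156.823) → (189.365,163.106). Open path.

**Shape 3** — `<polygon>` regular polygon, stroke `#008000` → engrave (S239, F3296). Machine vertices: (59.009,109.725) → (56.428,82.049) → (33.750,98.122) → (59.009,109.725). Closed: final G1 returns to the first vertex.

**Shape 4** — `<polygon>` rectangle, stroke `#008000` → engrave (S239, F3296). Machine vertices: (99.142,98.597) → (232.961,98.597) → (232.961,91.397) → (99.142,91.397) → (99.142,98.597). Closed: final G1 returns to the first vertex.

; Generated by LaserGRBL
G21
G90
G0 X255.091 Y115.203
M3 S239
G1 X249.633 Y132.000 F3296
G1 X235.345 Y142.381
G1 X217.683 Y142.381
G1 X203.395 Y132.000
G1 X197.937 Y115.203
G1 X203.395 Y98.406
G1 X217.683 Y88.025
G1 X235.345 Y88.025
G1 X249.633 Y98.406
G1 X255.091 Y115.203
M5
G0 X95.246 Y79.615
M3 S239
G1 X102.585 Y98.815 F3296
G1 X123.448 Y120.721
G1 X150.055 Y141.376
G1 X174.621 Y156.823
G1 X189.365 Y163.106
M5
G0 X59.009 Y109.725
M3 S239
G1 X56.428 Y82.049 F3296
G1 X33.750 Y98.122
G1 X59.009 Y109.725
M5
G0 X99.142 Y98.597
M3 S239
G1 X232.961 Y98.597 F3296
G1 X232.961 Y91.397
G1 X99.142 Y91.397
G1 X99.142 Y98.597
M5
G0 X0.000 Y0.000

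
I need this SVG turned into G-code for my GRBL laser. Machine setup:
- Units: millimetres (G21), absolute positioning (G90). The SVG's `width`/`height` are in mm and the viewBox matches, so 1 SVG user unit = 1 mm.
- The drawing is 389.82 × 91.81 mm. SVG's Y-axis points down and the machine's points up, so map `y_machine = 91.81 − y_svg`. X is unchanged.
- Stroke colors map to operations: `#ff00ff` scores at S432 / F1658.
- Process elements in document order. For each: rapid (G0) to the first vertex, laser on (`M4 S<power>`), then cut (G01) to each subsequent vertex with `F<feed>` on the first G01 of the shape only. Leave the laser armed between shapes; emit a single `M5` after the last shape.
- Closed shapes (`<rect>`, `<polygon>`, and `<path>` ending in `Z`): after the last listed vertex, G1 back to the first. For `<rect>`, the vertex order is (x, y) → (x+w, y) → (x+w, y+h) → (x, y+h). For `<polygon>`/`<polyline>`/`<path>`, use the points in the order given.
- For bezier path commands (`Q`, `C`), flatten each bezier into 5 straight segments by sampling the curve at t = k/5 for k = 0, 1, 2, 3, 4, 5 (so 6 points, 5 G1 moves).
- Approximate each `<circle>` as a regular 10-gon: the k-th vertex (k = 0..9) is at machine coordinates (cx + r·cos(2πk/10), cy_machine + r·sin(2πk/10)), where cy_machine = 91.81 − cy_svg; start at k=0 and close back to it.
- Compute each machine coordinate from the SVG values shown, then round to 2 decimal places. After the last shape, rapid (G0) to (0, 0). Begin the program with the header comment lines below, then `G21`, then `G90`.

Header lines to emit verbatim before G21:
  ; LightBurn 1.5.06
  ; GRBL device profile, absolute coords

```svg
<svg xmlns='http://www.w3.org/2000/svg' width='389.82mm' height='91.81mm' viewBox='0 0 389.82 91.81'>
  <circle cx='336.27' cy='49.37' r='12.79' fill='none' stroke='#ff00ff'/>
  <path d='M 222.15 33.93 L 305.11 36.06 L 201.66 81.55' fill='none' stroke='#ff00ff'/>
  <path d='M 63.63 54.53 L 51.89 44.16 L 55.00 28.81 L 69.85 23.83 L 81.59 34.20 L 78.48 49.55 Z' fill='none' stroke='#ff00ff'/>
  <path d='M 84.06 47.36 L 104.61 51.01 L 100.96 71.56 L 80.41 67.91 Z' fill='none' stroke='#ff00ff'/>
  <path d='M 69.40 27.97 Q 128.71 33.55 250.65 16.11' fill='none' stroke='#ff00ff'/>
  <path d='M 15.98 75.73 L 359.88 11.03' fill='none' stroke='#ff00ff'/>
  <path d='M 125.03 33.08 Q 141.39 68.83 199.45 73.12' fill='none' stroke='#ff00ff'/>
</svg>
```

1 u = 1 mm; y_m = 91.81 − y.

[1] `<circle>` circle, #ff00ff→score S432 F1658: (349.06,42.44) → (346.62,49.96) → (340.22,54.60) → (332.32,54.60) → (325.92,49.96) → (323.48,42.44) → (325.92,34.92) → (332.32,30.28) → (340.22,30.28) → (346.62,34.92) → (349.06,42.44) (closed)

[2] `<path>` open polyline, #ff00ff→score S432 F1658: (222.15,57.88) → (305.11,55.75) → (201.66,10.26)

[3] `<path>` regular polygon, #ff00ff→score S432 F1658: (63.63,37.28) → (51.89,47.65) → (55.00,63.00) → (69.85,67.98) → (81.59,57.61) → (78.48,42.26) → (63.63,37.28) (closed)

[4] `<path>` regular polygon, #ff00ff→score S432 F1658: (84.06,44.45) → (104.61,40.80) → (100.96,20.25) → (80.41,23.90) → (84.06,44.45) (closed)

[5] `<path>` quadratic bezier, #ff00ff→score S432 F1658: (69.40,63.84) → (95.63,62.53) → (126.87,63.06) → (163.12,65.43) → (204.38,69.64) → (250.65,75.70)

[6] `<path>` line segment, #ff00ff→score S432 F1658: (15.98,16.08) → (359.88,80.78)

[7] `<path>` quadratic bezier, #ff00ff→score S432 F1658: (125.03,58.73) → (133.24,45.69) → (144.79,35.16) → (159.67,27.16) → (177.89,21.66) → (199.45,18.69)

; LightBurn 1.5.06
; GRBL device profile, absolute coords
G21
G90
G0 X349.06 Y42.44
M4 S432
G01 X346.62 Y49.96 F1658
G01 X340.22 Y54.60
G01 X332.32 Y54.60
G01 X325.92 Y49.96
G01 X323.48 Y42.44
G01 X325.92 Y34.92
G01 X332.32 Y30.28
G01 X340.22 Y30.28
G01 X346.62 Y34.92
G01 X349.06 Y42.44
G0 X222.15 Y57.88
M4 S432
G01 X305.11 Y55.75 F1658
G01 X201.66 Y10.26
G0 X63.63 Y37.28
M4 S432
G01 X51.89 Y47.65 F1658
G01 X55.00 Y63.00
G01 X69.85 Y67.98
G01 X81.59 Y57.61
G01 X78.48 Y42.26
G01 X63.63 Y37.28
G0 X84.06 Y44.45
M4 S432
G01 X104.61 Y40.80 F1658
G01 X100.96 Y20.25
G01 X80.41 Y23.90
G01 X84.06 Y44.45
G0 X69.40 Y63.84
M4 S432
G01 X95.63 Y62.53 F1658
G01 X126.87 Y63.06
G01 X163.12 Y65.43
G01 X204.38 Y69.64
G01 X250.65 Y75.70
G0 X15.98 Y16.08
M4 S432
G01 X359.88 Y80.78 F1658
G0 X125.03 Y58.73
M4 S432
G01 X133.24 Y45.69 F1658
G01 X144.79 Y35.16
G01 X159.67 Y27.16
G01 X177.89 Y21.66
G01 X199.45 Y18.69
M5
G0 X0.00 Y0.00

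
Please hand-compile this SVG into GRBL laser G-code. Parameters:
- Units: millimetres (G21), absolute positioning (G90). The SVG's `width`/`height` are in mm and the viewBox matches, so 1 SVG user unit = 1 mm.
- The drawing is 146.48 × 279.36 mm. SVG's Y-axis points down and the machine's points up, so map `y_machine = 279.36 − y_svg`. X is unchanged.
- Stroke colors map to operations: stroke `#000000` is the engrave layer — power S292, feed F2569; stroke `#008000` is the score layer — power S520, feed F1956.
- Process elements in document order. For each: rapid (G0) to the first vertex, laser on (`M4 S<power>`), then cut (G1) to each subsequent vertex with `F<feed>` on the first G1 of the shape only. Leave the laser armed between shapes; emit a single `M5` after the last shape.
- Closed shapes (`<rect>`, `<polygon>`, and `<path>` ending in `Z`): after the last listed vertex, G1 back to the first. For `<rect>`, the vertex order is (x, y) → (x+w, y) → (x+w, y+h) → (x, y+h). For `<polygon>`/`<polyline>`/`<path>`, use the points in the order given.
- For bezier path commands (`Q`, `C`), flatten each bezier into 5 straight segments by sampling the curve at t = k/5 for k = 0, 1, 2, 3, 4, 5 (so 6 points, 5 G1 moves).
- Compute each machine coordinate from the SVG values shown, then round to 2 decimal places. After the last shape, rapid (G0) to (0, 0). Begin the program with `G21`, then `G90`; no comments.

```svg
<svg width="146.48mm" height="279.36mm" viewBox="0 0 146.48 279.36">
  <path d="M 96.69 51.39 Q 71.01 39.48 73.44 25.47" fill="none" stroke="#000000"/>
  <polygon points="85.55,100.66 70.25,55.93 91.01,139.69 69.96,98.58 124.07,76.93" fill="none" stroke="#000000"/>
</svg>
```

G21
G90
G0 X96.69 Y227.97
M4 S292
G1 X87.54 Y232.82 F2569
G1 X80.64 Y237.83
G1 X75.99 Y243.02
G1 X73.59 Y248.37
G1 X73.44 Y253.89
G0 X85.55 Y178.70
M4 S292
G1 X70.25 Y223.43 F2569
G1 X91.01 Y139.67
G1 X69.96 Y180.78
G1 X124.07 Y202.43
G1 X85.55 Y178.70
M5
G0 X0.00 Y0.00

Since the viewBox matches the mm dimensions, user units are millimetres directly. The only transform is the Y-flip y_m = 279.36 − y_svg.

Shape 1 is a quadratic bezier drawn with `<path>`. Its stroke #000000 means engrave at S292, F2569. After flipping Y the toolpath is (96.69,227.97) → (87.54,232.82) → (80.64,237.83) → (75.99,243.02) → (73.59,248.37) → (73.44,253.89).

Shape 2 is a closed polygon drawn with `<polygon>`. Its stroke #000000 means engrave at S292, F2569. After flipping Y the toolpath is (85.55,178.70) → (70.25,223.43) → (91.01,139.67) → (69.96,180.78) → (124.07,202.43) → (85.55,178.70), returning to the start.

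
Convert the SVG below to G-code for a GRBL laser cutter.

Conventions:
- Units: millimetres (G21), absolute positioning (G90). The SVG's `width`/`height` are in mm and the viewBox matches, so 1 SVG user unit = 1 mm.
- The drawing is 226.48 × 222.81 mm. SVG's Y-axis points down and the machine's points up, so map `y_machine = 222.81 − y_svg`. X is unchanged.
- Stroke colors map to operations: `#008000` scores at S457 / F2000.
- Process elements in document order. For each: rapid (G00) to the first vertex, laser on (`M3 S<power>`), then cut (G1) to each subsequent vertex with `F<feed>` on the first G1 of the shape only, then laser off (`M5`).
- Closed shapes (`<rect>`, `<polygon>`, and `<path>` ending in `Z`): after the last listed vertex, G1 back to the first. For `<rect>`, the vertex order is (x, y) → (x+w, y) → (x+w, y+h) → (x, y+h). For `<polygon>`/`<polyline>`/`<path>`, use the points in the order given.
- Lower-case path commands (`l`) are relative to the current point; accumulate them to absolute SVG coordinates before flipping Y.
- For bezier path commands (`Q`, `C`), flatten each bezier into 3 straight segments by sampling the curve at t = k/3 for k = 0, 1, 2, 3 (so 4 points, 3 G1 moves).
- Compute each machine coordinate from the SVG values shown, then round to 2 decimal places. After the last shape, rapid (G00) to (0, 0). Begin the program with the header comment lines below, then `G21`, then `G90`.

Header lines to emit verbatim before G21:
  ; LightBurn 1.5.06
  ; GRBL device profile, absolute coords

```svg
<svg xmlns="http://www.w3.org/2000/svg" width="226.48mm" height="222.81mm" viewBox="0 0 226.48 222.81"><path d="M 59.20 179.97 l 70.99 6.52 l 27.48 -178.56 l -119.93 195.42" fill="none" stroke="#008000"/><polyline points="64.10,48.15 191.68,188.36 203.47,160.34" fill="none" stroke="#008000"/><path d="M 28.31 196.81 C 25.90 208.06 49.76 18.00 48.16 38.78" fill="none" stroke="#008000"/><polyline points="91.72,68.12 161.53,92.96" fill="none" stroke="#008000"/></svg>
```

; LightBurn 1.5.06
; GRBL device profile, absolute coords
G21
G90
G00 X59.20 Y42.84
M3 S457
G1 X130.19 Y36.32 F2000
G1 X157.67 Y214.88
G1 X37.74 Y19.46
M5
G00 X64.10 Y174.66
M3 S457
G1 X191.68 Y34.45 F2000
G1 X203.47 Y62.47
M5
G00 X28.31 Y26.00
M3 S457
G1 X32.74 Y66.59 F2000
G1 X43.19 Y149.79
G1 X48.16 Y184.03
M5
G00 X91.72 Y154.69
M3 S457
G1 X161.53 Y129.85 F2000
M5
G00 X0.00 Y0.00

viewBox `0 0 226.48 222.81` with mm width/height → 1 unit = 1 mm. Flip: y_m = 222.81 − y_svg.

**Shape 1** — `<path>` open polyline, stroke `#008000` → score (S457, F2000). Machine vertices: (59.20,42.84) → (130.19,36.32) → (157.67,214.88) → (37.74,19.46). Open path.

**Shape 2** — `<polyline>` open polyline, stroke `#008000` → score (S457, F2000). Machine vertices: (64.10,174.66) → (191.68,34.45) → (203.47,62.47). Open path.

**Shape 3** — `<path>` cubic bezier, stroke `#008000` → score (S457, F2000). Control points (SVG): P0=(28.31,196.81), P1=(25.90,208.06), P2=(49.76,18.00), P3=(48.16,38.78); sampled at t=k/3. Machine vertices: (28.31,26.00) → (32.74,66.59) → (43.19,149.79) → (48.16,184.03). Open path.

**Shape 4** — `<polyline>` line segment, stroke `#008000` → score (S457, F2000). Machine vertices: (91.72,154.69) → (161.53,129.85). Open path.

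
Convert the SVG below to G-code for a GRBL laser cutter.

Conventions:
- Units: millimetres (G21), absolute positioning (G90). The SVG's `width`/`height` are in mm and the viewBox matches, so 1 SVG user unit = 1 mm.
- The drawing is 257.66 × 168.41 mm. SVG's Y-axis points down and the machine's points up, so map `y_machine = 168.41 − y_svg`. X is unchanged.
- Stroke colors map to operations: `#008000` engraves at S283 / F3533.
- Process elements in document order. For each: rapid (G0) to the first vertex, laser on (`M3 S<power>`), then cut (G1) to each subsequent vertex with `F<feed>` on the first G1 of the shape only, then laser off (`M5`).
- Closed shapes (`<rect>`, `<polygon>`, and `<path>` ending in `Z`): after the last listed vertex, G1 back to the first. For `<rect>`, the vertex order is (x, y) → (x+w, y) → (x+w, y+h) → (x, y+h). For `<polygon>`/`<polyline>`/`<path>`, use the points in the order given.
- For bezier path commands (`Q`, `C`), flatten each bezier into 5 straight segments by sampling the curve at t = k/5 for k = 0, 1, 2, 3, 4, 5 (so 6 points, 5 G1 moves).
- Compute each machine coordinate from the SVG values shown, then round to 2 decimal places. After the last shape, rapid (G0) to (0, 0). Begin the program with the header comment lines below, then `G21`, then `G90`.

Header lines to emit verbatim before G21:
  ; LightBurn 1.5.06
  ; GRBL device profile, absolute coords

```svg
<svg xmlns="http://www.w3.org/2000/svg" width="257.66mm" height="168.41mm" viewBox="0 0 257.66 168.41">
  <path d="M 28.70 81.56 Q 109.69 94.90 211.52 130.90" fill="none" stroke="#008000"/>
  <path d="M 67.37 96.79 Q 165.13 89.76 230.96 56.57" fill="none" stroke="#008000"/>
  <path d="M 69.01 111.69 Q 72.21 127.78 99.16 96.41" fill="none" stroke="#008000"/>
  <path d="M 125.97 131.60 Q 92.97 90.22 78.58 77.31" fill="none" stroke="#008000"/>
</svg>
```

Since the viewBox matches the mm dimensions, user units are millimetres directly. The only transform is the Y-flip y_m = 168.41 − y_svg.

Shape 1 is a quadratic bezier drawn with `<path>`. Its stroke #008000 means engrave at S283, F3533. After flipping Y the toolpath is (28.70,86.85) → (61.93,80.61) → (96.83,72.55) → (133.39,62.68) → (171.62,51.00) → (211.52,37.51).

Shape 2 is a quadratic bezier drawn with `<path>`. Its stroke #008000 means engrave at S283, F3533. After flipping Y the toolpath is (67.37,71.62) → (105.20,75.48) → (140.47,81.43) → (173.19,89.47) → (203.35,99.61) → (230.96,111.84).

Shape 3 is a quadratic bezier drawn with `<path>`. Its stroke #008000 means engrave at S283, F3533. After flipping Y the toolpath is (69.01,56.72) → (71.24,52.18) → (75.37,51.44) → (81.40,54.50) → (89.33,61.35) → (99.16,72.00).

Shape 4 is a quadratic bezier drawn with `<path>`. Its stroke #008000 means engrave at S283, F3533. After flipping Y the toolpath is (125.97,36.81) → (113.51,52.22) → (102.55,65.36) → (93.07,76.22) → (85.08,84.80) → (78.58,91.10).

; LightBurn 1.5.06
; GRBL device profile, absolute coords
G21
G90
G0 X28.70 Y86.85
M3 S283
G1 X61.93 Y80.61 F3533
G1 X96.83 Y72.55
G1 X133.39 Y62.68
G1 X171.62 Y51.00
G1 X211.52 Y37.51
M5
G0 X67.37 Y71.62
M3 S283
G1 X105.20 Y75.48 F3533
G1 X140.47 Y81.43
G1 X173.19 Y89.47
G1 X203.35 Y99.61
G1 X230.96 Y111.84
M5
G0 X69.01 Y56.72
M3 S283
G1 X71.24 Y52.18 F3533
G1 X75.37 Y51.44
G1 X81.40 Y54.50
G1 X89.33 Y61.35
G1 X99.16 Y72.00
M5
G0 X125.97 Y36.81
M3 S283
G1 X113.51 Y52.22 F3533
G1 X102.55 Y65.36
G1 X93.07 Y76.22
G1 X85.08 Y84.80
G1 X78.58 Y91.10
M5
G0 X0.00 Y0.00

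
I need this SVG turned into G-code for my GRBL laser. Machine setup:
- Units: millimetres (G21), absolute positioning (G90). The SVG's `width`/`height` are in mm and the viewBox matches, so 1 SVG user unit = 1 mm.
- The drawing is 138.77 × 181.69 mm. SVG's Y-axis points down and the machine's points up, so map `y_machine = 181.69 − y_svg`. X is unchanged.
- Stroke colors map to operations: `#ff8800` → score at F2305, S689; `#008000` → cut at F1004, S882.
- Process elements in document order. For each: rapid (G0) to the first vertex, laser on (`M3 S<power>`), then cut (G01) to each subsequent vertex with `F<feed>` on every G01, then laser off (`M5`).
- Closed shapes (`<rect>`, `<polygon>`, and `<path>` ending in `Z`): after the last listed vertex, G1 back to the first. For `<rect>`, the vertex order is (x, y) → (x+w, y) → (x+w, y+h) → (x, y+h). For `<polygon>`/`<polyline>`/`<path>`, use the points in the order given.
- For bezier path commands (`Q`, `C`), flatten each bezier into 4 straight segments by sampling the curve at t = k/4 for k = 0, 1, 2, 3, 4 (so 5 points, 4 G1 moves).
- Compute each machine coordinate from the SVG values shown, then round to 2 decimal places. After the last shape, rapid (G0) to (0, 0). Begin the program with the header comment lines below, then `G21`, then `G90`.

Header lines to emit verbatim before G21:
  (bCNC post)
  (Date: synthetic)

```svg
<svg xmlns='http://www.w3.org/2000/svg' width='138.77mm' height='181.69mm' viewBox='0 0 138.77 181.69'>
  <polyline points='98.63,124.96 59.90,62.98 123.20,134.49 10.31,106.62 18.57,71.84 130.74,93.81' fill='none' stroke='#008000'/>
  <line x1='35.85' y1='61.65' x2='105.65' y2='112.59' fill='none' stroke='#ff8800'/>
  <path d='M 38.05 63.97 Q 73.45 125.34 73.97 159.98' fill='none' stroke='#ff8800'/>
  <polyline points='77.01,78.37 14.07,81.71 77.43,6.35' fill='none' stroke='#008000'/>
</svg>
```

Since the viewBox matches the mm dimensions, user units are millimetres directly. The only transform is the Y-flip y_m = 181.69 − y_svg.

Shape 1 is a open polyline drawn with `<polyline>`. Its stroke #008000 means cut at S882, F1004. After flipping Y the toolpath is (98.63,56.73) → (59.90,118.71) → (123.20,47.20) → (10.31,75.07) → (18.57,109.85) → (130.74,87.88).

Shape 2 is a line segment drawn with `<line>`. Its stroke #ff8800 means score at S689, F2305. After flipping Y the toolpath is (35.85,120.04) → (105.65,69.10).

Shape 3 is a quadratic bezier drawn with `<path>`. Its stroke #ff8800 means score at S689, F2305. After flipping Y the toolpath is (38.05,117.72) → (53.57,88.71) → (64.73,63.03) → (71.53,40.70) → (73.97,21.71).

Shape 4 is a open polyline drawn with `<polyline>`. Its stroke #008000 means cut at S882, F1004. After flipping Y the toolpath is (77.01,103.32) → (14.07,99.98) → (77.43,175.34).

(bCNC post)
(Date: synthetic)
G21
G90
G0 X98.63 Y56.73
M3 S882
G01 X59.90 Y118.71 F1004
G01 X123.20 Y47.20 F1004
G01 X10.31 Y75.07 F1004
G01 X18.57 Y109.85 F1004
G01 X130.74 Y87.88 F1004
M5
G0 X35.85 Y120.04
M3 S689
G01 X105.65 Y69.10 F2305
M5
G0 X38.05 Y117.72
M3 S689
G01 X53.57 Y88.71 F2305
G01 X64.73 Y63.03 F2305
G01 X71.53 Y40.70 F2305
G01 X73.97 Y21.71 F2305
M5
G0 X77.01 Y103.32
M3 S882
G01 X14.07 Y99.98 F1004
G01 X77.43 Y175.34 F1004
M5
G0 X0.00 Y0.00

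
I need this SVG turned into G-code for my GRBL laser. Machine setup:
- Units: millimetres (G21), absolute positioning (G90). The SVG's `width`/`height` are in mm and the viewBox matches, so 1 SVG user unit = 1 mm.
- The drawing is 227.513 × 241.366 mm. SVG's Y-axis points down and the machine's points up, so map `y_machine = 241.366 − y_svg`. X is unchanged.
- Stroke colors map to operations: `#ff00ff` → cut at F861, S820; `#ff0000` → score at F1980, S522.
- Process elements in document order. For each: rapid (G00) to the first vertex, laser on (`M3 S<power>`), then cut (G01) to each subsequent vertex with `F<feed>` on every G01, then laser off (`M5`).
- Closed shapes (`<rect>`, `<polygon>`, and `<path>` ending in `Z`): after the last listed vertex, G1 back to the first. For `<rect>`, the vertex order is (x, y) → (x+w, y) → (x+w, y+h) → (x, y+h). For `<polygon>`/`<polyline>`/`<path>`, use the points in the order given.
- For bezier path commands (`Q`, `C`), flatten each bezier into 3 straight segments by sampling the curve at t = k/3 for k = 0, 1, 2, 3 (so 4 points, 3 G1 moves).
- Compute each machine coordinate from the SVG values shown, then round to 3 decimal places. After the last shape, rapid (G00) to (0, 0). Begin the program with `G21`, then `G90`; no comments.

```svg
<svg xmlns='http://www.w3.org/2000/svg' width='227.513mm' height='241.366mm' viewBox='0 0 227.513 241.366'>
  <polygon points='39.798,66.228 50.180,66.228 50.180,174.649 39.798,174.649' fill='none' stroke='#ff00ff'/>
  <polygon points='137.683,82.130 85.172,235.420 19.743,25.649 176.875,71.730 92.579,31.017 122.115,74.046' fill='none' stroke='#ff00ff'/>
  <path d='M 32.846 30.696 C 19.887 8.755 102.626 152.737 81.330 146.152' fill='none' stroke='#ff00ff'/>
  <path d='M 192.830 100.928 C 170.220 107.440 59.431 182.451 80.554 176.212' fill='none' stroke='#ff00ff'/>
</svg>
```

G21
G90
G00 X39.798 Y175.138
M3 S820
G01 X50.180 Y175.138 F861
G01 X50.180 Y66.717 F861
G01 X39.798 Y66.717 F861
G01 X39.798 Y175.138 F861
M5
G00 X137.683 Y159.236
M3 S820
G01 X85.172 Y5.946 F861
G01 X19.743 Y215.717 F861
G01 X176.875 Y169.636 F861
G01 X92.579 Y210.349 F861
G01 X122.115 Y167.320 F861
G01 X137.683 Y159.236 F861
M5
G00 X32.846 Y210.670
M3 S820
G01 X44.389 Y189.025 F861
G01 X75.345 Y127.096 F861
G01 X81.330 Y95.214 F861
M5
G00 X192.830 Y140.438
M3 S820
G01 X148.979 Y116.639 F861
G01 X95.250 Y80.452 F861
G01 X80.554 Y65.154 F861
M5
G00 X0.000 Y0.000

Since the viewBox matches the mm dimensions, user units are millimetres directly. The only transform is the Y-flip y_m = 241.366 − y_svg.

Shape 1 is a rectangle drawn with `<polygon>`. Its stroke #ff00ff means cut at S820, F861. After flipping Y the toolpath is (39.798,175.138) → (50.180,175.138) → (50.180,66.717) → (39.798,66.717) → (39.798,175.138), returning to the start.

Shape 2 is a closed polygon drawn with `<polygon>`. Its stroke #ff00ff means cut at S820, F861. After flipping Y the toolpath is (137.683,159.236) → (85.172,5.946) → (19.743,215.717) → (176.875,169.636) → (92.579,210.349) → (122.115,167.320) → (137.683,159.236), returning to the start.

Shape 3 is a cubic bezier drawn with `<path>`. Its stroke #ff00ff means cut at S820, F861. After flipping Y the toolpath is (32.846,210.670) → (44.389,189.025) → (75.345,127.096) → (81.330,95.214).

Shape 4 is a cubic bezier drawn with `<path>`. Its stroke #ff00ff means cut at S820, F861. After flipping Y the toolpath is (192.830,140.438) → (148.979,116.639) → (95.250,80.452) → (80.554,65.154).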